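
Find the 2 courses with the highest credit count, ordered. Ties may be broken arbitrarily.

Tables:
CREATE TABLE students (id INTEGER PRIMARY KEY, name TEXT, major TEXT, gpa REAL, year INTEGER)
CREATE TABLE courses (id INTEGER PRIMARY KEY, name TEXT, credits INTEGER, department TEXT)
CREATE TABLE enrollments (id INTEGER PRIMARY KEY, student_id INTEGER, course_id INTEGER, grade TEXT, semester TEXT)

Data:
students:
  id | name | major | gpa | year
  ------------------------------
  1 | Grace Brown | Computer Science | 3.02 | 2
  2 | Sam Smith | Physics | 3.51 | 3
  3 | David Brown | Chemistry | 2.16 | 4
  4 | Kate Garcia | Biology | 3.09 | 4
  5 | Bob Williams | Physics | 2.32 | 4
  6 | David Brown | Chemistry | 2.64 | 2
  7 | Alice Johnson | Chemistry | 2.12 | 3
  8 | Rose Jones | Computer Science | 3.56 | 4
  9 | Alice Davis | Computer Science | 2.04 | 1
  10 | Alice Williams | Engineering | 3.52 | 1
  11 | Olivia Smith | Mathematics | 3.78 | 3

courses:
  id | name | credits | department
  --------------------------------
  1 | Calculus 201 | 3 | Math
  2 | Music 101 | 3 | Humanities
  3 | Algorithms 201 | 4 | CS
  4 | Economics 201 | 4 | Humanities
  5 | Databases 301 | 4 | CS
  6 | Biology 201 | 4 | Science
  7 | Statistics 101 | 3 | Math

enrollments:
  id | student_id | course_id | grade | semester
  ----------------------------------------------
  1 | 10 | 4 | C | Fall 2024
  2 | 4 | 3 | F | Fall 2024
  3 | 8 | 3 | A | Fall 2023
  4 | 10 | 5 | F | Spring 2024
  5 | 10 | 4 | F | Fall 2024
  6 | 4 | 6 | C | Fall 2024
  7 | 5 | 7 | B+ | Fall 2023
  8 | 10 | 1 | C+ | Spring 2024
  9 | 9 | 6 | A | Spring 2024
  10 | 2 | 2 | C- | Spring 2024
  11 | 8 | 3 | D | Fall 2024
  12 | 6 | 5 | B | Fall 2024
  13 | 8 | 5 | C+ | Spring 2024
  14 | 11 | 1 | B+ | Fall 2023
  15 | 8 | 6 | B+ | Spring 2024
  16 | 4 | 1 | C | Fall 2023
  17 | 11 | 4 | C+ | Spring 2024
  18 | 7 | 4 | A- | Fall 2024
SELECT name, credits FROM courses ORDER BY credits DESC LIMIT 2

Execution result:
name | credits
Algorithms 201 | 4
Economics 201 | 4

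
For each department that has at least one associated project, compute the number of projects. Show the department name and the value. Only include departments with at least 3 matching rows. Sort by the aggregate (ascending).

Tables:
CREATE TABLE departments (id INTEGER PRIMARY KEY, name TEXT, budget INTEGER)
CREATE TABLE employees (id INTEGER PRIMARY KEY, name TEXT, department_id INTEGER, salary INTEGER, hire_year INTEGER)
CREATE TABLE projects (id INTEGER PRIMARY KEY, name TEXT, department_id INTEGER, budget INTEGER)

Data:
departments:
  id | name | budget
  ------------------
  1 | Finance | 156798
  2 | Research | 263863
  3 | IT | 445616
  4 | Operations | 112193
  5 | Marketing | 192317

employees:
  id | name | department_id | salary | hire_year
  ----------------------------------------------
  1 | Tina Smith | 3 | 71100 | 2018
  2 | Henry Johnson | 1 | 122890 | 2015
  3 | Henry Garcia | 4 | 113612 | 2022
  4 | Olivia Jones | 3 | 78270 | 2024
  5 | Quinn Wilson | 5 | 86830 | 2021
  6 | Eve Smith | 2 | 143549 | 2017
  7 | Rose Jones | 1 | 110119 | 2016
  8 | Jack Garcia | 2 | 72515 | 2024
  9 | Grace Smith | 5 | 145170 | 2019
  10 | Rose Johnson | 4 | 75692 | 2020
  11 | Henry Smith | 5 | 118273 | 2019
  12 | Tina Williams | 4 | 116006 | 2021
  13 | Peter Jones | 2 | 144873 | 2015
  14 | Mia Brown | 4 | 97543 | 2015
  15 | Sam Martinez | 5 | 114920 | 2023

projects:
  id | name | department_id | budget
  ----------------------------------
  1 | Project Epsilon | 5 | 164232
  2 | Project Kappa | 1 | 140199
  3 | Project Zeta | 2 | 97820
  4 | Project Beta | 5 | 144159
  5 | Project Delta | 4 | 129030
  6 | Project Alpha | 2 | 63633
SELECT p.name, COUNT(*) AS n FROM projects c JOIN departments p ON c.department_id = p.id GROUP BY p.id, p.name HAVING COUNT(*) >= 3 ORDER BY n ASC

Execution result:
(no rows)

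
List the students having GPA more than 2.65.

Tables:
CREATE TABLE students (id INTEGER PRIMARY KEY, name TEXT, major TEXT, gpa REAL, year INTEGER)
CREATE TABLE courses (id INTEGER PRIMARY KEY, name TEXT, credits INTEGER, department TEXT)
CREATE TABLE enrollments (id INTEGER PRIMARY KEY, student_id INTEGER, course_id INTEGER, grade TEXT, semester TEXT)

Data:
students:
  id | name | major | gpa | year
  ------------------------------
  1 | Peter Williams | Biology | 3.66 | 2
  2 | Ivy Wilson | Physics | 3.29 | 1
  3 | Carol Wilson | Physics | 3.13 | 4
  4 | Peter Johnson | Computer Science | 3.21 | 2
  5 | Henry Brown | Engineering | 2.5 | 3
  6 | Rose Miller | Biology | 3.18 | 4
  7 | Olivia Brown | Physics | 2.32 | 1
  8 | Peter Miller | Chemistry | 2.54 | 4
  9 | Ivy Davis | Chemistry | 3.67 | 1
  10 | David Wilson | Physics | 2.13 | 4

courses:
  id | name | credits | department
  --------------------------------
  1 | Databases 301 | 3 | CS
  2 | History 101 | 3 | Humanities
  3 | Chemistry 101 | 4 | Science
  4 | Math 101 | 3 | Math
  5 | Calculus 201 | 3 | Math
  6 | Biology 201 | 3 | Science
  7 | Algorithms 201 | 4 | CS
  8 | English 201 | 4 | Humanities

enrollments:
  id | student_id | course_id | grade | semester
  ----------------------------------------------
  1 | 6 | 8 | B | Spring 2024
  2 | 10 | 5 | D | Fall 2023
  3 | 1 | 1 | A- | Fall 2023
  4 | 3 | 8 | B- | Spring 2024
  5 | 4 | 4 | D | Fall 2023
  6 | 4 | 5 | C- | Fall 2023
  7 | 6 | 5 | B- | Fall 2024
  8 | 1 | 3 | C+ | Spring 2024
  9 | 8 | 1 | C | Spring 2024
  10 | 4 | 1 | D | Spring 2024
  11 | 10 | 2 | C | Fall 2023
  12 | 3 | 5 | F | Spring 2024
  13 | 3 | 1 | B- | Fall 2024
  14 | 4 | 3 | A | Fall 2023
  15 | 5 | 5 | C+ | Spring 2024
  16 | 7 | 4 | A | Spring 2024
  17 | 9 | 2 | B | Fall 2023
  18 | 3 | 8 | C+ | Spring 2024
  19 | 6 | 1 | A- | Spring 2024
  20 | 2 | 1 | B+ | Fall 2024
SELECT name, gpa FROM students WHERE gpa > 2.65

Execution result:
name | gpa
Peter Williams | 3.66
Ivy Wilson | 3.29
Carol Wilson | 3.13
Peter Johnson | 3.21
Rose Miller | 3.18
Ivy Davis | 3.67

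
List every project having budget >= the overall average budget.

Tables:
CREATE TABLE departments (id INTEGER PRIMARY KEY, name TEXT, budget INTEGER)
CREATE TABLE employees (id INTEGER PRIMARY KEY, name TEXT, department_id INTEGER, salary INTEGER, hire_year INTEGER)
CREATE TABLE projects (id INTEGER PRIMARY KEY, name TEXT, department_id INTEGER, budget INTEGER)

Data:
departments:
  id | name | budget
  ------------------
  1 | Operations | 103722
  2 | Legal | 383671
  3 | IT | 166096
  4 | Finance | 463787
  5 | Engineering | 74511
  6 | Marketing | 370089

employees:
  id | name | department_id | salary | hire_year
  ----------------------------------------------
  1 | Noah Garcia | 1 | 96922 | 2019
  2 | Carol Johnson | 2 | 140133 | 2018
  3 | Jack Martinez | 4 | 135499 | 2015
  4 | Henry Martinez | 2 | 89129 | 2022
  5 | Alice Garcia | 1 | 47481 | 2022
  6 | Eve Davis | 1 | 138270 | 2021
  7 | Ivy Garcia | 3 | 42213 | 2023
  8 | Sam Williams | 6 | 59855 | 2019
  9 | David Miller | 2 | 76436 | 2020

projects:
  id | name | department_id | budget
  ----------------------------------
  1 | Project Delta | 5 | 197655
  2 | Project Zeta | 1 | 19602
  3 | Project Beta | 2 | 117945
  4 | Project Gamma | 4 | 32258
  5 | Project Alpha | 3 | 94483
SELECT name, budget FROM projects WHERE budget >= (SELECT AVG(budget) FROM projects)

Execution result:
name | budget
Project Delta | 197655
Project Beta | 117945
Project Alpha | 94483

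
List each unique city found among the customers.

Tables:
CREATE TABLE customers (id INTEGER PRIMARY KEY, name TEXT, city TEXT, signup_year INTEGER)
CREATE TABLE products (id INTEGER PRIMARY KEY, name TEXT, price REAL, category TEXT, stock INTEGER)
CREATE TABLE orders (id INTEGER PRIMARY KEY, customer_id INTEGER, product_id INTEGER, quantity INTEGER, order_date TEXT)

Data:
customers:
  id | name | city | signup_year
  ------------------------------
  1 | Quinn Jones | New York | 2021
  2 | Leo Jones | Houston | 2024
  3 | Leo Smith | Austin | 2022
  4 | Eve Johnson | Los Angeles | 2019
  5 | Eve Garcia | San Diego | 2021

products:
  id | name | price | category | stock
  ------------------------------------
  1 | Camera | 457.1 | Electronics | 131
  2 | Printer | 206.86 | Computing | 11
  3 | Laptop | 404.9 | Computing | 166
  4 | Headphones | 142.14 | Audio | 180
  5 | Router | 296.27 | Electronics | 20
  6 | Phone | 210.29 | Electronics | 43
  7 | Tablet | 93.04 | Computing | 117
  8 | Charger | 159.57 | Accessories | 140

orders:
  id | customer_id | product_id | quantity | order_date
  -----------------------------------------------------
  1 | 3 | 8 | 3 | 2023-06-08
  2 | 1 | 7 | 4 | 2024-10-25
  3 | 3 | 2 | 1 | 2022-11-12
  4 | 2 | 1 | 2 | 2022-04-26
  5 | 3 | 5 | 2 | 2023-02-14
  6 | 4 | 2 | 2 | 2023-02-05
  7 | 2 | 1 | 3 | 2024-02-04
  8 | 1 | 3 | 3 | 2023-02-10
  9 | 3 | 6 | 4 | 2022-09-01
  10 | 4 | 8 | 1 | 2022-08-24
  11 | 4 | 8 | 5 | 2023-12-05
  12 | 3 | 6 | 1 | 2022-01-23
SELECT DISTINCT city FROM customers

Execution result:
city
New York
Houston
Austin
Los Angeles
San Diego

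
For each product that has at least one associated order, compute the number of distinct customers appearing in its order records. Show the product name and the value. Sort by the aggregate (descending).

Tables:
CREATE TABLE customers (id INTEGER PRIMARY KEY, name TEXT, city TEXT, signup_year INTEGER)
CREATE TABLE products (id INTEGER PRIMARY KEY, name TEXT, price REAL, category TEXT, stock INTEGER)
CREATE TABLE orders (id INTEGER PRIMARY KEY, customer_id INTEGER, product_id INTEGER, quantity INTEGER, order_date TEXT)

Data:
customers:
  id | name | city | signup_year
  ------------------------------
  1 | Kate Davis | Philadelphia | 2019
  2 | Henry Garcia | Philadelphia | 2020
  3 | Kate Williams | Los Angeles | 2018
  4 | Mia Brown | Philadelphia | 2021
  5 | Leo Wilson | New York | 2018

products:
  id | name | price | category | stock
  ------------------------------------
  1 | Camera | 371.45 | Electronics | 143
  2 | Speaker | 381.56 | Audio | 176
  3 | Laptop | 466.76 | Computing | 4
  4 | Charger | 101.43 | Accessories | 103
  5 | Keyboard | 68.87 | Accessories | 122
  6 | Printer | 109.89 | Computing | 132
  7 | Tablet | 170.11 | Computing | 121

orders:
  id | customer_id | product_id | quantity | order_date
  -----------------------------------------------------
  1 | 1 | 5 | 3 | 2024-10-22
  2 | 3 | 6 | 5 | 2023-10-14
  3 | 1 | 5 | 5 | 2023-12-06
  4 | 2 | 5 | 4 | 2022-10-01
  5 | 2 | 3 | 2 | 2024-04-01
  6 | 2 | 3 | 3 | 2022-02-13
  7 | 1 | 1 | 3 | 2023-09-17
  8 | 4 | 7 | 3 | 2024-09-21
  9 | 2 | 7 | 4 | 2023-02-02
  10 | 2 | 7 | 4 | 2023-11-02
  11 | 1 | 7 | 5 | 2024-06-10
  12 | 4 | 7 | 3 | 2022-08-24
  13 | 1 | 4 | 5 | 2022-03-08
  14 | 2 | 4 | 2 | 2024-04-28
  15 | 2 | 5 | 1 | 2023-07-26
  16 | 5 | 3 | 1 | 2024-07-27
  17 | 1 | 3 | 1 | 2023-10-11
SELECT p.name, COUNT(DISTINCT c.customer_id) AS distinct_customer_count FROM orders c JOIN products p ON c.product_id = p.id GROUP BY p.id, p.name ORDER BY distinct_customer_count DESC

Execution result:
name | distinct_customer_count
Laptop | 3
Tablet | 3
Charger | 2
Keyboard | 2
Camera | 1
Printer | 1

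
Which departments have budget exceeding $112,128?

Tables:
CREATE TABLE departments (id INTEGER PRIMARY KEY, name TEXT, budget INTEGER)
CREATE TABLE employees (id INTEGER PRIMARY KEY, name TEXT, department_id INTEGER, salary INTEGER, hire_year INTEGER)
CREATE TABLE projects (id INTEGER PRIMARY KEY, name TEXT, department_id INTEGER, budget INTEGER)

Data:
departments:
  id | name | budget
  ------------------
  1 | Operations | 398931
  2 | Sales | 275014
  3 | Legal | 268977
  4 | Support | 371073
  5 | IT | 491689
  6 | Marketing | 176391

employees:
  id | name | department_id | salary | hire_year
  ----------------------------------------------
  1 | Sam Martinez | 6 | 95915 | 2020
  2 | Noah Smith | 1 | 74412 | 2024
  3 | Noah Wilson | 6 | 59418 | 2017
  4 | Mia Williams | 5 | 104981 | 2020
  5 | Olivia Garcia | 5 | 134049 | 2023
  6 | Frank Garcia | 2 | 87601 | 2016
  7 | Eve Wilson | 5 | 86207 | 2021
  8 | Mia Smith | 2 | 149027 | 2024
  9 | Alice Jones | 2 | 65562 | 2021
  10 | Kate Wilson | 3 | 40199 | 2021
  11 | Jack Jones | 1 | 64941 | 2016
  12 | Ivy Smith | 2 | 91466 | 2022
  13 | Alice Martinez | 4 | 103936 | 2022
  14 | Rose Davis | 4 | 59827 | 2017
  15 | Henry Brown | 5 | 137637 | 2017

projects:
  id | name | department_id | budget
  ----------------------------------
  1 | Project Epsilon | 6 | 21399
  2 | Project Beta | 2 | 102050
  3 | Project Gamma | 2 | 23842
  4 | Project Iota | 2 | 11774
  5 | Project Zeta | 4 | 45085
SELECT name, budget FROM departments WHERE budget > 112128

Execution result:
name | budget
Operations | 398931
Sales | 275014
Legal | 268977
Support | 371073
IT | 491689
Marketing | 176391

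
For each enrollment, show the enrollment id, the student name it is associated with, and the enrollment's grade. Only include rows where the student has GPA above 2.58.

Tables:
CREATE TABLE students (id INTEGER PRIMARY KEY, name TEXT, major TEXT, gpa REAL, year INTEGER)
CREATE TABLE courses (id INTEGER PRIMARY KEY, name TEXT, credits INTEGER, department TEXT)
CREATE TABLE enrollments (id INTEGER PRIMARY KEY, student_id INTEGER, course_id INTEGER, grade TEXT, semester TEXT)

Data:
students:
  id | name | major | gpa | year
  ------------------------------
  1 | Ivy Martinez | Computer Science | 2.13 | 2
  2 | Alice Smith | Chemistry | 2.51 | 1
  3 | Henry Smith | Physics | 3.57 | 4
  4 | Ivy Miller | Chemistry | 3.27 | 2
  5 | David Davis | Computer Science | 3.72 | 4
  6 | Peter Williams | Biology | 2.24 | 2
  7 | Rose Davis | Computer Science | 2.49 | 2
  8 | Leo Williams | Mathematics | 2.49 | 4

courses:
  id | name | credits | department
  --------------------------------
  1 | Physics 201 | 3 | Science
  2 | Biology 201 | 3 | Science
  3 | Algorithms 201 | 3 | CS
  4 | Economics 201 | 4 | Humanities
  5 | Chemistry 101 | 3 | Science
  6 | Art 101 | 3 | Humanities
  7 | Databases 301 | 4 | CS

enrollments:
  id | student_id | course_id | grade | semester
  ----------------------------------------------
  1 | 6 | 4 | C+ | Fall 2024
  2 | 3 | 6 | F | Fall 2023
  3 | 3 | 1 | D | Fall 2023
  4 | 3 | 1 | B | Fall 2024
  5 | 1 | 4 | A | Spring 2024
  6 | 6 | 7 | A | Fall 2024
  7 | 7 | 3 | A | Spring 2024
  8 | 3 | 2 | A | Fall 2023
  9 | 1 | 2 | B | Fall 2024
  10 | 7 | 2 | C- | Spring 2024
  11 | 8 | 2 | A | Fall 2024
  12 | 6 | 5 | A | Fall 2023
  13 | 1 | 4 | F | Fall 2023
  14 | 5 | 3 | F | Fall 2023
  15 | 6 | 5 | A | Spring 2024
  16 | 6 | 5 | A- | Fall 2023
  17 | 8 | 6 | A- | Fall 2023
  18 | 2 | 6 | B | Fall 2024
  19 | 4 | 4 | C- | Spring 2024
SELECT c.id, p.name AS student, c.grade FROM enrollments c JOIN students p ON c.student_id = p.id WHERE p.gpa > 2.58

Execution result:
id | student | grade
2 | Henry Smith | F
3 | Henry Smith | D
4 | Henry Smith | B
8 | Henry Smith | A
14 | David Davis | F
19 | Ivy Miller | C-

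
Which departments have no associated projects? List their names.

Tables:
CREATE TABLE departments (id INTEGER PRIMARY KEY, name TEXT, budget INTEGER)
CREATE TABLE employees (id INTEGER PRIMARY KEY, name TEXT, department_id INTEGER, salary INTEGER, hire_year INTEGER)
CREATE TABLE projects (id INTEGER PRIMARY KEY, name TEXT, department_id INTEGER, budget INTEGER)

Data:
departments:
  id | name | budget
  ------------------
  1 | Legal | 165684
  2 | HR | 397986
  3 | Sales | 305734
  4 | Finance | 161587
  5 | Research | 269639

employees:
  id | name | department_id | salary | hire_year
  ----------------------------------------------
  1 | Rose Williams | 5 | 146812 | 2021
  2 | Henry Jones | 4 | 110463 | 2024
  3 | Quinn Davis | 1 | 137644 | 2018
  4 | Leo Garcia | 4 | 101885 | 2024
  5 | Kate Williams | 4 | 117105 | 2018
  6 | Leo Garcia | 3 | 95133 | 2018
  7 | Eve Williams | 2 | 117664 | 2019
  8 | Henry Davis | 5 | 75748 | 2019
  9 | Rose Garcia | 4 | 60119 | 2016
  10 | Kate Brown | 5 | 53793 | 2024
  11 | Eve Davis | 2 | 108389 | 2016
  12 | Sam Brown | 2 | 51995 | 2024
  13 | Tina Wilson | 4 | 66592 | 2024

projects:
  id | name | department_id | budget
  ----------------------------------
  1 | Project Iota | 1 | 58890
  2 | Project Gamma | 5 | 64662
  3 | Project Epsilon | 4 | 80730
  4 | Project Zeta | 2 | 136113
SELECT p.name FROM departments p LEFT JOIN projects c ON c.department_id = p.id WHERE c.id IS NULL

Execution result:
Sales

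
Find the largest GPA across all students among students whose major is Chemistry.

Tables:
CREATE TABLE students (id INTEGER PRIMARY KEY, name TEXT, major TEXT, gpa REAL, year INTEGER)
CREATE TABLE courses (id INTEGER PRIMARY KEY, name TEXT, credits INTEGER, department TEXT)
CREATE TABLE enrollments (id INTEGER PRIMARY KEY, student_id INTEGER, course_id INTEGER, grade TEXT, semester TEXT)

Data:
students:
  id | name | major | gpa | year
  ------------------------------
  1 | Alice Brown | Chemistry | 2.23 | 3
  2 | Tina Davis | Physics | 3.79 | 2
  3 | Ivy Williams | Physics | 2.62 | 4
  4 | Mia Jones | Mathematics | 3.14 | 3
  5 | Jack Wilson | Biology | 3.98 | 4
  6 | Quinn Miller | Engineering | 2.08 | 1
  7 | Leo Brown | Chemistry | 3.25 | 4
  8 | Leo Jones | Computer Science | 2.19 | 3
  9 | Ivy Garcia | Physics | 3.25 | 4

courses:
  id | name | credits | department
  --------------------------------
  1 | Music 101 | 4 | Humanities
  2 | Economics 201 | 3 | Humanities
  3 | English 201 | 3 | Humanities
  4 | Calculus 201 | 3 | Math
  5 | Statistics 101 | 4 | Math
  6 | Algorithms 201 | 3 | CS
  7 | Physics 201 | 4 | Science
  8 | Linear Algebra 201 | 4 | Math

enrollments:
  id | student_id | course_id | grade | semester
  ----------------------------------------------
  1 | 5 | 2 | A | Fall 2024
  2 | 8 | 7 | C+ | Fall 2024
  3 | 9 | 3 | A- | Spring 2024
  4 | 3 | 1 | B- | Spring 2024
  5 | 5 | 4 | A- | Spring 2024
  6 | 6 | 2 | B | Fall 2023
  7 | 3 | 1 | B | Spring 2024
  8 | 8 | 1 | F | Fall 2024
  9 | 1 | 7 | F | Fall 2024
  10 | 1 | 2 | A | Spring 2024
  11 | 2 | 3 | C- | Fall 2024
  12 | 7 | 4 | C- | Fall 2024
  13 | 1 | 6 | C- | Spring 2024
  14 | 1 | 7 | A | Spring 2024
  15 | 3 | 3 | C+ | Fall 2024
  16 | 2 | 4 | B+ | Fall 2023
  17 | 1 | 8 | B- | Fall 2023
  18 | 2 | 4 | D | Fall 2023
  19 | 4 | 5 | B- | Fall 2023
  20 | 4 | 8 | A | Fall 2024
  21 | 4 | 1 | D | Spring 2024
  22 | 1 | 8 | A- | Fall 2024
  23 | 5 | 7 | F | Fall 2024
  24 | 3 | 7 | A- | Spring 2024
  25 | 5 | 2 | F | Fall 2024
SELECT MAX(gpa) FROM students WHERE major = 'Chemistry'

Execution result:
3.25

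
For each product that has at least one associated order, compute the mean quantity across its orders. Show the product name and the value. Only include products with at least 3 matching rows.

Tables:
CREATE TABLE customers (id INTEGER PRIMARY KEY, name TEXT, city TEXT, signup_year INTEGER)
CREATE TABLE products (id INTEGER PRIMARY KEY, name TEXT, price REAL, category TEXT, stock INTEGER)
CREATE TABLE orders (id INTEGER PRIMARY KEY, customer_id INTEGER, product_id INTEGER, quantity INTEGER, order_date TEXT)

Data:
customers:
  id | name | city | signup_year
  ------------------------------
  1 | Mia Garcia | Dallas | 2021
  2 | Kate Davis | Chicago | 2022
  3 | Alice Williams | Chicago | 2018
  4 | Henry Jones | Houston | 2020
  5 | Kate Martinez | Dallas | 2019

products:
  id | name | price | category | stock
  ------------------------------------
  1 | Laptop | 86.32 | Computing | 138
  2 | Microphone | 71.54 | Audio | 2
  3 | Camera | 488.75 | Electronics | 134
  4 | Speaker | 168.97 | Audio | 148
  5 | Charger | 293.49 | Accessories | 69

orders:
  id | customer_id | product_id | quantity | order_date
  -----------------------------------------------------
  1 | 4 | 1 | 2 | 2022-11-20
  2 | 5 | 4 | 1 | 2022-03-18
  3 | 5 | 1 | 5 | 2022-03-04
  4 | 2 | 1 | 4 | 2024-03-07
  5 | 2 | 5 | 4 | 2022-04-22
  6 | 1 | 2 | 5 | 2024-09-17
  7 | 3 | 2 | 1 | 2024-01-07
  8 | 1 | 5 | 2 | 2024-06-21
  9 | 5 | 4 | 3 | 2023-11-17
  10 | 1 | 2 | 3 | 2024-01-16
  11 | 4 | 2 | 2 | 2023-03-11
SELECT p.name, AVG(c.quantity) AS avg_quantity FROM orders c JOIN products p ON c.product_id = p.id GROUP BY p.id, p.name HAVING COUNT(*) >= 3

Execution result:
name | avg_quantity
Laptop | 3.67
Microphone | 2.75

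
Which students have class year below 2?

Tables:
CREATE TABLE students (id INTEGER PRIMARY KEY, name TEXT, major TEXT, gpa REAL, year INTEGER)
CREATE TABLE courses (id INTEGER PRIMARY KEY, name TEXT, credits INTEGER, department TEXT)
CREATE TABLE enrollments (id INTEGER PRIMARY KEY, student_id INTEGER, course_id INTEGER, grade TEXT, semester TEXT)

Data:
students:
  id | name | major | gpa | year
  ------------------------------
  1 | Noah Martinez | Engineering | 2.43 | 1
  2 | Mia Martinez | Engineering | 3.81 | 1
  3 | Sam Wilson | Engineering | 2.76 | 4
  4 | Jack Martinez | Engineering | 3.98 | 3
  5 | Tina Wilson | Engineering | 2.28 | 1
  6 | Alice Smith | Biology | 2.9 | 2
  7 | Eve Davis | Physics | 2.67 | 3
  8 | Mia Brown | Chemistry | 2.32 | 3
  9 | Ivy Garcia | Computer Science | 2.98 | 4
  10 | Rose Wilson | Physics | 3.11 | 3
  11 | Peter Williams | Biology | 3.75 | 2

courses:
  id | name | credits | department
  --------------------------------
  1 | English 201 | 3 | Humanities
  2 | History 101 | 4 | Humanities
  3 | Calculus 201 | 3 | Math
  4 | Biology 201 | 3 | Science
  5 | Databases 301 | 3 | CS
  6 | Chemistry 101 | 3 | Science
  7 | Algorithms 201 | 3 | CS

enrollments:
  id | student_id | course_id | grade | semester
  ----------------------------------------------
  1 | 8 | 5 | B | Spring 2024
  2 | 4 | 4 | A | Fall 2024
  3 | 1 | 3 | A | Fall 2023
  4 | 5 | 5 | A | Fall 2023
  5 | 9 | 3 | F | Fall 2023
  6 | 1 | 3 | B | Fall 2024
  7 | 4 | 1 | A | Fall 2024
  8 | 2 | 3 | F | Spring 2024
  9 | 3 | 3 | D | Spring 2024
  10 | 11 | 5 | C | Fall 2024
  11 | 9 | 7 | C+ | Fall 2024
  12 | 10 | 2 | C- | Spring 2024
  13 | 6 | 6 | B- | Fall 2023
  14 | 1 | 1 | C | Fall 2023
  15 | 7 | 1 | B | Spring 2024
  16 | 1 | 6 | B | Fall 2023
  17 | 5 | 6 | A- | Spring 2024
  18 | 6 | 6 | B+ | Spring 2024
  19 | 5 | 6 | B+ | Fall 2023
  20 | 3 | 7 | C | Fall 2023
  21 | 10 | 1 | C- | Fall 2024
SELECT name, year FROM students WHERE year < 2

Execution result:
name | year
Noah Martinez | 1
Mia Martinez | 1
Tina Wilson | 1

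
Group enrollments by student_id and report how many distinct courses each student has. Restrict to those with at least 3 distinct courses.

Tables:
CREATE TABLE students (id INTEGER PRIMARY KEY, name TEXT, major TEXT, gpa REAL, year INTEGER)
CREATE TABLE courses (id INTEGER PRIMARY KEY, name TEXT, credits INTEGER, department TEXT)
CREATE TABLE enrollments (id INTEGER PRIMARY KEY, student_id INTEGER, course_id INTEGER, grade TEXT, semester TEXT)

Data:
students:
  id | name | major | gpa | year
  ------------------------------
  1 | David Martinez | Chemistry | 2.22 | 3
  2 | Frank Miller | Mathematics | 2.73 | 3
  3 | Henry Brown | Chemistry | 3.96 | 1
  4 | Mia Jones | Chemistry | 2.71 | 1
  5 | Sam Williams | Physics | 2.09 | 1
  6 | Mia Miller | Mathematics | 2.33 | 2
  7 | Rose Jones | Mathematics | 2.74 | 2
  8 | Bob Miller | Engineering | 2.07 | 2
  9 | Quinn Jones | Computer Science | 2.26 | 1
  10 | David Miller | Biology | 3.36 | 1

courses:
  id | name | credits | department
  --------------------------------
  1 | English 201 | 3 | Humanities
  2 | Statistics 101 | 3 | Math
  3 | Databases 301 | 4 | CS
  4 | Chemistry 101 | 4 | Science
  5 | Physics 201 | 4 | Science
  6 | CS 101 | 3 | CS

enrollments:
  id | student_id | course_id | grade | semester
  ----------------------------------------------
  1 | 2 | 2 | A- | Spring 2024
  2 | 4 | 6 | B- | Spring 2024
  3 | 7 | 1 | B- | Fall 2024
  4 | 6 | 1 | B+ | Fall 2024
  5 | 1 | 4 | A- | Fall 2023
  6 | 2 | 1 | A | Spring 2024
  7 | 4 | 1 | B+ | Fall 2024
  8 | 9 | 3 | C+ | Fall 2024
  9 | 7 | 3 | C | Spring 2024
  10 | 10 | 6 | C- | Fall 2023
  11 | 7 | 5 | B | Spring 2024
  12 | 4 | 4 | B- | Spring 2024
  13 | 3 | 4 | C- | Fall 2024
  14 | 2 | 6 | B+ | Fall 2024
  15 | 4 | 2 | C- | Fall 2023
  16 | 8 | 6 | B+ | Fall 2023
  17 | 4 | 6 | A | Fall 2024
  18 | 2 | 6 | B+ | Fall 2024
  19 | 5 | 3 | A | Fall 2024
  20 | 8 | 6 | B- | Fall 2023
SELECT student_id, COUNT(DISTINCT course_id) AS distinct_course_count FROM enrollments GROUP BY student_id HAVING COUNT(DISTINCT course_id) >= 3

Execution result:
student_id | distinct_course_count
2 | 3
4 | 4
7 | 3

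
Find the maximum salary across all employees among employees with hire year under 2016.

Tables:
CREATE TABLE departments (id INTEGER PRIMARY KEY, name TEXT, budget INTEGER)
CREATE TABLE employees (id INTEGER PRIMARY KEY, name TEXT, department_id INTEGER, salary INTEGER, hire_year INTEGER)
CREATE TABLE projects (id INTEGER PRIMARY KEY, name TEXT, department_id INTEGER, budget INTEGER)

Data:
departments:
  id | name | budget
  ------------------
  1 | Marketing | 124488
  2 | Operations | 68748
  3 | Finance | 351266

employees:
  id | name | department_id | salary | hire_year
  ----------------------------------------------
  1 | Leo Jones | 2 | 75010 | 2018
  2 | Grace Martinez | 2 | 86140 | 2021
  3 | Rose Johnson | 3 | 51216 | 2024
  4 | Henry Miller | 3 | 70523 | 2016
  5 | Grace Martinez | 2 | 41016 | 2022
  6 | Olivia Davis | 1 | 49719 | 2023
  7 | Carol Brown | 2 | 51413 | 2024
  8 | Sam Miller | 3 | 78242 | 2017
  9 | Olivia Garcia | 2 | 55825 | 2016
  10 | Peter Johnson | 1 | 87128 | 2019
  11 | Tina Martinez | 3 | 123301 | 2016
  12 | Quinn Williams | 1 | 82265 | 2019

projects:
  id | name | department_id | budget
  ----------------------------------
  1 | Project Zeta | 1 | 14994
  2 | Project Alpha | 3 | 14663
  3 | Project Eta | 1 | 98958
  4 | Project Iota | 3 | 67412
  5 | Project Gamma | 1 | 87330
SELECT MAX(salary) FROM employees WHERE hire_year < 2016

Execution result:
NULL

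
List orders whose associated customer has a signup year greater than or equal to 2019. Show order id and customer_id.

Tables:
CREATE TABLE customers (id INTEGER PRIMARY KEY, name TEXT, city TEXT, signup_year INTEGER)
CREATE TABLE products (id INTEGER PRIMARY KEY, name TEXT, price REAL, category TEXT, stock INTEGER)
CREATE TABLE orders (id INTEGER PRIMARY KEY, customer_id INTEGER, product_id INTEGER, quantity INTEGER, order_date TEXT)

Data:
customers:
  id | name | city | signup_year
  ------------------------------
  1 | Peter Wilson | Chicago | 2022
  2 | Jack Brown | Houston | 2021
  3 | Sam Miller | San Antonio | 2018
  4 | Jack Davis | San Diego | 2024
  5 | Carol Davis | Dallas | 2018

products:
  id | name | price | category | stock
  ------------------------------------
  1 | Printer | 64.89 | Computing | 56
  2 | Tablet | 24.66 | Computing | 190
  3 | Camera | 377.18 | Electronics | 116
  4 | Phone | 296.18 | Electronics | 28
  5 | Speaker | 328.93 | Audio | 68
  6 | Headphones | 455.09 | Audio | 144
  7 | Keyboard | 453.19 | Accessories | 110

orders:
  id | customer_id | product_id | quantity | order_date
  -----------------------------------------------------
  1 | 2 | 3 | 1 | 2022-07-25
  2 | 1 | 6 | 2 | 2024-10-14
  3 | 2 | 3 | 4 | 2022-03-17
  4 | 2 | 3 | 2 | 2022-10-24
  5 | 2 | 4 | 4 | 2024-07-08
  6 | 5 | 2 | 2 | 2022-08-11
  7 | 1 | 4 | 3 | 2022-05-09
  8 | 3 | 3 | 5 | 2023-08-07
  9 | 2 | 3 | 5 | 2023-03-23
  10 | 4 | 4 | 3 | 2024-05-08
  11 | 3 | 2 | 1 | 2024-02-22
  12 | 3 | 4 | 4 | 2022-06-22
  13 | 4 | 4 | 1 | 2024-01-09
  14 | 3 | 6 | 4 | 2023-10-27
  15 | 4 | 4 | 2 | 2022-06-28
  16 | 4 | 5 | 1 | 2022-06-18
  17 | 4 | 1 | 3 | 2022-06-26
SELECT id, customer_id FROM orders WHERE customer_id IN (SELECT id FROM customers WHERE signup_year >= 2019)

Execution result:
id | customer_id
1 | 2
2 | 1
3 | 2
4 | 2
5 | 2
7 | 1
9 | 2
10 | 4
13 | 4
15 | 4
16 | 4
17 | 4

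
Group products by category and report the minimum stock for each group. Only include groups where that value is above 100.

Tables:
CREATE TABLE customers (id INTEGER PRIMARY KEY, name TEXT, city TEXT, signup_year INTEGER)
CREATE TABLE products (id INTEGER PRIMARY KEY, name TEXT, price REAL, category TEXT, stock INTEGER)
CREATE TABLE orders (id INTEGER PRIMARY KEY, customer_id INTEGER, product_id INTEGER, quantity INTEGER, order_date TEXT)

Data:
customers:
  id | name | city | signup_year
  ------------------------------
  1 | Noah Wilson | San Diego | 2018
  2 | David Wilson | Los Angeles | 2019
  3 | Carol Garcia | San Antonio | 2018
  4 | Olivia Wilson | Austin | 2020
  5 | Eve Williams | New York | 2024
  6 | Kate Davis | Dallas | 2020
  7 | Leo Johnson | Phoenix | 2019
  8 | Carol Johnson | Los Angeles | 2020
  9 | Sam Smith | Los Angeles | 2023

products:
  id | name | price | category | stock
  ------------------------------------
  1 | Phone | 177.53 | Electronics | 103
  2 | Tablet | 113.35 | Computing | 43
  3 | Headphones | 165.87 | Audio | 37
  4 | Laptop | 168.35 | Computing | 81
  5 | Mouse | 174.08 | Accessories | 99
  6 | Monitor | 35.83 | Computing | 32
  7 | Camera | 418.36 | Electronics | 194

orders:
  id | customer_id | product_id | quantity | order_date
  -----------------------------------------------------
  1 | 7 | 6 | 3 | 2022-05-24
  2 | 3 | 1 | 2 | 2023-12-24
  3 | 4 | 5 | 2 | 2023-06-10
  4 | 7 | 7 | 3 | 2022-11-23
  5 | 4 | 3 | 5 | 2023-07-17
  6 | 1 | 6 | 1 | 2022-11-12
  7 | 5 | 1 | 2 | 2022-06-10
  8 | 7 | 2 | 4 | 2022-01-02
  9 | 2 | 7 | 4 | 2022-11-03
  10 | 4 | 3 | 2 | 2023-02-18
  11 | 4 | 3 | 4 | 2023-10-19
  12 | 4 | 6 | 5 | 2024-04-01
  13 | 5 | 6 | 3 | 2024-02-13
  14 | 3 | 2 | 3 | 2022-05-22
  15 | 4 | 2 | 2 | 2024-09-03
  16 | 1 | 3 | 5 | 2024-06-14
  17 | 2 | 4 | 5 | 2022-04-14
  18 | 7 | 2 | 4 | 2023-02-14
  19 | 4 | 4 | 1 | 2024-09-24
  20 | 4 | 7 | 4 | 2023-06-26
SELECT category, MIN(stock) AS min_stock FROM products GROUP BY category HAVING MIN(stock) > 100

Execution result:
category | min_stock
Electronics | 103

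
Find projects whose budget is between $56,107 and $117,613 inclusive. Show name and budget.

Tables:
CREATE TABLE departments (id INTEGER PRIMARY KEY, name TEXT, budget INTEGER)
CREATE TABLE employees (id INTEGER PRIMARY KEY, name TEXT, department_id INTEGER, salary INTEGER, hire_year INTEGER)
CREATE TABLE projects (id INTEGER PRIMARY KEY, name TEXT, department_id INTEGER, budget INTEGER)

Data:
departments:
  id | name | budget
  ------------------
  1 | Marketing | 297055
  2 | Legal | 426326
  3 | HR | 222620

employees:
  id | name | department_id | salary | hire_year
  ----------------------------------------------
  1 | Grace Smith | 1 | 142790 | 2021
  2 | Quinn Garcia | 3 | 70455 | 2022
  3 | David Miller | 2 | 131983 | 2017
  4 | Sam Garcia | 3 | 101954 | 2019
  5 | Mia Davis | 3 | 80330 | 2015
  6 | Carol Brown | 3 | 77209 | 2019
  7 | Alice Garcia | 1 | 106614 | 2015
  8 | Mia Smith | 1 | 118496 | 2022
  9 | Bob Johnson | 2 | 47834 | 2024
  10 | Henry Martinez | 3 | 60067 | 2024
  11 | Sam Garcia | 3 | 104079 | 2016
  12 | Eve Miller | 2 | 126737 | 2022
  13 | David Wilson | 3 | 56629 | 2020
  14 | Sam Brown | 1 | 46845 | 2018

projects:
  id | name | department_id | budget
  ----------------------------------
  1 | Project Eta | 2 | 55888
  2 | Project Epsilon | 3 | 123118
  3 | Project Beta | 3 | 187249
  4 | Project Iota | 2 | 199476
SELECT name, budget FROM projects WHERE budget BETWEEN 56107 AND 117613

Execution result:
(no rows)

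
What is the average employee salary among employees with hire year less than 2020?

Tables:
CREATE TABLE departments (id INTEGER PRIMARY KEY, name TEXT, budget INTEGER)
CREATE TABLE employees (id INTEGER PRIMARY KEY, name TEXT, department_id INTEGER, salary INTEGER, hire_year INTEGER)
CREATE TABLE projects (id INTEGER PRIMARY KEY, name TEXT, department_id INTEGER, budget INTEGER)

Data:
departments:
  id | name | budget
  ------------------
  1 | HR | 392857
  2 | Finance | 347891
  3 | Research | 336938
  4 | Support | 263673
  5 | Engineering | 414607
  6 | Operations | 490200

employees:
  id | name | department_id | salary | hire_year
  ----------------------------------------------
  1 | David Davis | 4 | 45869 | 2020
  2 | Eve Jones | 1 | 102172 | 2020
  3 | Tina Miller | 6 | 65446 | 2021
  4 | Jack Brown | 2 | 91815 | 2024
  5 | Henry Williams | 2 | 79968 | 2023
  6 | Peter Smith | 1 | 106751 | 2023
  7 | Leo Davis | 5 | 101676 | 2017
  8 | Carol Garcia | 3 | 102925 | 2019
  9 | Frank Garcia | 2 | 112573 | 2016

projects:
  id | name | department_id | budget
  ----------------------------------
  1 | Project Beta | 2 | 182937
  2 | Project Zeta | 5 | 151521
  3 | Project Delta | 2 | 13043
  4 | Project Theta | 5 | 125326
SELECT AVG(salary) FROM employees WHERE hire_year < 2020

Execution result:
105724.67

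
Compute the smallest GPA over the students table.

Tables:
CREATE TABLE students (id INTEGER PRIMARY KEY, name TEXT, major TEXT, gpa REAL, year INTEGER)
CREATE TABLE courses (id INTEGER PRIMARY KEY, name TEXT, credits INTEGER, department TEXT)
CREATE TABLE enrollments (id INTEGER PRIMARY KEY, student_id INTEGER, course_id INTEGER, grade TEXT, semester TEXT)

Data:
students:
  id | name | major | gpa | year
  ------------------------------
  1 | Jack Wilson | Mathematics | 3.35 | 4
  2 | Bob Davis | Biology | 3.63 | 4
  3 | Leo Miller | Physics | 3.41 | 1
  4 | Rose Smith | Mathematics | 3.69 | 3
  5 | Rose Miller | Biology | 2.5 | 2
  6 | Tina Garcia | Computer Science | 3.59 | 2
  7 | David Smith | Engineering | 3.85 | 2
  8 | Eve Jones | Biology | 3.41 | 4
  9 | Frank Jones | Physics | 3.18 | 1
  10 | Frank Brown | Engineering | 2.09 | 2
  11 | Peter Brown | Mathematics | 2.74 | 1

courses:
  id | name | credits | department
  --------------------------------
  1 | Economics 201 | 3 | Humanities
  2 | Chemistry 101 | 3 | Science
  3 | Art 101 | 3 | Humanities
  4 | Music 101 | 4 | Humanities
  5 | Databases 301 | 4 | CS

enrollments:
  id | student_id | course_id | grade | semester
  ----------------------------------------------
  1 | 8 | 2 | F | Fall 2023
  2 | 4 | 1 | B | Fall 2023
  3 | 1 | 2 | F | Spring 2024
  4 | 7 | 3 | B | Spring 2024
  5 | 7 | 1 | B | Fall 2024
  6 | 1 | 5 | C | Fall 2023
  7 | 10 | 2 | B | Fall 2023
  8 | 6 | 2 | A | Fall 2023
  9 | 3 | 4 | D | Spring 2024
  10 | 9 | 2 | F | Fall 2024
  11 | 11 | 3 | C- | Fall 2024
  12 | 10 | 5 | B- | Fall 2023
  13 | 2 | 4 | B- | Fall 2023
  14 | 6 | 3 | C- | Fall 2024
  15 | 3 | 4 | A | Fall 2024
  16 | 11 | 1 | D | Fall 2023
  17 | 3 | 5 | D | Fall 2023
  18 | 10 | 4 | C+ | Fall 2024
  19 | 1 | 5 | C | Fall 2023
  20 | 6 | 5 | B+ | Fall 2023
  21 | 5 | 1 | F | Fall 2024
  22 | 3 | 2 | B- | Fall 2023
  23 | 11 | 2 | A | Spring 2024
SELECT MIN(gpa) FROM students

Execution result:
2.09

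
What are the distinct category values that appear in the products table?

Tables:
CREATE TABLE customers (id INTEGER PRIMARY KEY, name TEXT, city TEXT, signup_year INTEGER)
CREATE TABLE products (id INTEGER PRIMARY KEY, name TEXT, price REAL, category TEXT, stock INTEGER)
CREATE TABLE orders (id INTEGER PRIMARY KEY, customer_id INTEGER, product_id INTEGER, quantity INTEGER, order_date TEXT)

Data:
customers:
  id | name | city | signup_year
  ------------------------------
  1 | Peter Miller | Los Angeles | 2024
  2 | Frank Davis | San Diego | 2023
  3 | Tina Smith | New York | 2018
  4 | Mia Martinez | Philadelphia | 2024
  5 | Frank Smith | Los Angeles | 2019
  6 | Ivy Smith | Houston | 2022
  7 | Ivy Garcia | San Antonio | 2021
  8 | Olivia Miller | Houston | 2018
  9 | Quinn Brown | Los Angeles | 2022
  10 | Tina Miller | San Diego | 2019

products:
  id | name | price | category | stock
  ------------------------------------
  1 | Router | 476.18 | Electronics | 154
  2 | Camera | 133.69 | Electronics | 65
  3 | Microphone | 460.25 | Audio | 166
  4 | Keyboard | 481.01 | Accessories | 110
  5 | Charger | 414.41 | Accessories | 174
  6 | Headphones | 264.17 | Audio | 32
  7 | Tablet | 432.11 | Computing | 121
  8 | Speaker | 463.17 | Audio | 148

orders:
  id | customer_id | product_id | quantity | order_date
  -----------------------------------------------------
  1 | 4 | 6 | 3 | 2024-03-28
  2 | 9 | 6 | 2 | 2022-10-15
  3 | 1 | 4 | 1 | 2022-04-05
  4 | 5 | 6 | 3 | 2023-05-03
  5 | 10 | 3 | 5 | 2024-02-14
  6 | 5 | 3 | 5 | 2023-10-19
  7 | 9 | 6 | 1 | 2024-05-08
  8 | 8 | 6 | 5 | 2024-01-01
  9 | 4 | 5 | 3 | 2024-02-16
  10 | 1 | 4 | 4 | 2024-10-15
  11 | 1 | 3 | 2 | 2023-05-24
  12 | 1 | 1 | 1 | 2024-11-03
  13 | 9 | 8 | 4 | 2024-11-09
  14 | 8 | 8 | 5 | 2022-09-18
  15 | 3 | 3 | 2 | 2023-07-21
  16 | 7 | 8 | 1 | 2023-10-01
SELECT DISTINCT category FROM products

Execution result:
category
Electronics
Audio
Accessories
Computing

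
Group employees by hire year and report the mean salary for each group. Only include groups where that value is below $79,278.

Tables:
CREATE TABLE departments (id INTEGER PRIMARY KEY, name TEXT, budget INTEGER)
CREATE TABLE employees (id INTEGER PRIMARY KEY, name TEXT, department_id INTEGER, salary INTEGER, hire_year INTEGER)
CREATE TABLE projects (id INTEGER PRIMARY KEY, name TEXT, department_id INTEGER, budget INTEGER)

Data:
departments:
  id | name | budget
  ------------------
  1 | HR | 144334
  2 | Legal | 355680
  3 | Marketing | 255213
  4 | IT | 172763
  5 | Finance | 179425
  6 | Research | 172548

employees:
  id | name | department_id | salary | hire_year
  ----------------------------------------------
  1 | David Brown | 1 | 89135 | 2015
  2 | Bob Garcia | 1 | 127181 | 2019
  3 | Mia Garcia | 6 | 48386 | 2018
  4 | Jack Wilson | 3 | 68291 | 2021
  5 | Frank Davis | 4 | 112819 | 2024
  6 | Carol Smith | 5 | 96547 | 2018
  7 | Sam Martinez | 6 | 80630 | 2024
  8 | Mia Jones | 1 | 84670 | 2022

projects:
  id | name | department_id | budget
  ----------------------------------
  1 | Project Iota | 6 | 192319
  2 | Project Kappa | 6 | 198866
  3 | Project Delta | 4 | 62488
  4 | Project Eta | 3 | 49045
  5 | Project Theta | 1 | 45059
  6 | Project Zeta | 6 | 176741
SELECT hire_year, AVG(salary) AS avg_salary FROM employees GROUP BY hire_year HAVING AVG(salary) < 79278

Execution result:
hire_year | avg_salary
2018 | 72466.50
2021 | 68291.00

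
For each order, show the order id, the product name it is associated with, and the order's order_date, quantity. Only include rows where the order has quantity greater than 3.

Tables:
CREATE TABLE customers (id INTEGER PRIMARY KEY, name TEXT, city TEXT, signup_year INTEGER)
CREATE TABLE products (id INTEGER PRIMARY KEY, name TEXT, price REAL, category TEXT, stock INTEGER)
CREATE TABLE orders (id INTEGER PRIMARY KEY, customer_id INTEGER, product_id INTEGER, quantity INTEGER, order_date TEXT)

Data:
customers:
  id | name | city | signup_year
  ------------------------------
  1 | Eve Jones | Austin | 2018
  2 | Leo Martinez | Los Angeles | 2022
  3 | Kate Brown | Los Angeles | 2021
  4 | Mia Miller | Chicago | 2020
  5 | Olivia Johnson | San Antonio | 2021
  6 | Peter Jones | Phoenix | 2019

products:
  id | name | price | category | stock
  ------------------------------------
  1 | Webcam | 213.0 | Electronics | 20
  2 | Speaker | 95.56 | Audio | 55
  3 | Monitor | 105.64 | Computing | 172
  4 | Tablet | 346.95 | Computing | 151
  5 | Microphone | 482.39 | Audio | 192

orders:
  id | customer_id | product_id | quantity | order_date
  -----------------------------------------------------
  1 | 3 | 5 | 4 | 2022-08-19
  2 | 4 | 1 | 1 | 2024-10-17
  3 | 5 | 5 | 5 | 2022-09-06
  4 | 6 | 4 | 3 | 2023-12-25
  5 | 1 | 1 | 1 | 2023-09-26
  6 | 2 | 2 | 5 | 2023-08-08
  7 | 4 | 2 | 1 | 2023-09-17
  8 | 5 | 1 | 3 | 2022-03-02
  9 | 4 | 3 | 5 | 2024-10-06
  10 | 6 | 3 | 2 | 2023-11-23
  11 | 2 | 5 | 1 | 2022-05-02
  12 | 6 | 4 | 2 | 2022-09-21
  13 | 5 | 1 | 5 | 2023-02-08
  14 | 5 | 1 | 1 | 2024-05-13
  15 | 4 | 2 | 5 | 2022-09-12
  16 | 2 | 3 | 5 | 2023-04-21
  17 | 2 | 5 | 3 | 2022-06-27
SELECT c.id, p.name AS product, c.order_date, c.quantity FROM orders c JOIN products p ON c.product_id = p.id WHERE c.quantity > 3

Execution result:
id | product | order_date | quantity
1 | Microphone | 2022-08-19 | 4
3 | Microphone | 2022-09-06 | 5
6 | Speaker | 2023-08-08 | 5
9 | Monitor | 2024-10-06 | 5
13 | Webcam | 2023-02-08 | 5
15 | Speaker | 2022-09-12 | 5
16 | Monitor | 2023-04-21 | 5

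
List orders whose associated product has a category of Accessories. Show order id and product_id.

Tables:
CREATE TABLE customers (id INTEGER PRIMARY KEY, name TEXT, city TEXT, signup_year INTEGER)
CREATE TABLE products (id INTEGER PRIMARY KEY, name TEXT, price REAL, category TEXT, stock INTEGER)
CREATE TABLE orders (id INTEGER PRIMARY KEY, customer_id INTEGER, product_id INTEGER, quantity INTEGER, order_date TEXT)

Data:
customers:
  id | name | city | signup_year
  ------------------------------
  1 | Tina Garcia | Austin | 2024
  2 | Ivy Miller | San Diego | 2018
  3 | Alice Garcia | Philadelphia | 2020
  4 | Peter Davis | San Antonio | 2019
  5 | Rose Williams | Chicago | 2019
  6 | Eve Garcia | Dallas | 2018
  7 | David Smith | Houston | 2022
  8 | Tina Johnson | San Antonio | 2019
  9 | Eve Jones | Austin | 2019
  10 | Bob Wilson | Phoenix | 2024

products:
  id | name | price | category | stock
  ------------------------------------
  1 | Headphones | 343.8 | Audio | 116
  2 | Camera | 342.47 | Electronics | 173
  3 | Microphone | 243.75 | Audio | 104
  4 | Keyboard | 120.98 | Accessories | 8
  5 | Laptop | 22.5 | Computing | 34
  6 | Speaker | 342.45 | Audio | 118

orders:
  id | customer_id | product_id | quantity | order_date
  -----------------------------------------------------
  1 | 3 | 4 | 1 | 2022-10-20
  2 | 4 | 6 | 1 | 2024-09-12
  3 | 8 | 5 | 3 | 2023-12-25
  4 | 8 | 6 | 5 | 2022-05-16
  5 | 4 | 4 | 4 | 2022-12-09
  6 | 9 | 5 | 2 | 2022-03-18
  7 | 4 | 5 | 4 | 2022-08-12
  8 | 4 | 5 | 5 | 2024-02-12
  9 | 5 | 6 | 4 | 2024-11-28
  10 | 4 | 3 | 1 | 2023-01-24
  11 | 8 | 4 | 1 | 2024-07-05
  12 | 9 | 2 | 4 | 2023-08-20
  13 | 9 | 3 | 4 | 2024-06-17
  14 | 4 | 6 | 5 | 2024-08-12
SELECT id, product_id FROM orders WHERE product_id IN (SELECT id FROM products WHERE category = 'Accessories')

Execution result:
id | product_id
1 | 4
5 | 4
11 | 4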